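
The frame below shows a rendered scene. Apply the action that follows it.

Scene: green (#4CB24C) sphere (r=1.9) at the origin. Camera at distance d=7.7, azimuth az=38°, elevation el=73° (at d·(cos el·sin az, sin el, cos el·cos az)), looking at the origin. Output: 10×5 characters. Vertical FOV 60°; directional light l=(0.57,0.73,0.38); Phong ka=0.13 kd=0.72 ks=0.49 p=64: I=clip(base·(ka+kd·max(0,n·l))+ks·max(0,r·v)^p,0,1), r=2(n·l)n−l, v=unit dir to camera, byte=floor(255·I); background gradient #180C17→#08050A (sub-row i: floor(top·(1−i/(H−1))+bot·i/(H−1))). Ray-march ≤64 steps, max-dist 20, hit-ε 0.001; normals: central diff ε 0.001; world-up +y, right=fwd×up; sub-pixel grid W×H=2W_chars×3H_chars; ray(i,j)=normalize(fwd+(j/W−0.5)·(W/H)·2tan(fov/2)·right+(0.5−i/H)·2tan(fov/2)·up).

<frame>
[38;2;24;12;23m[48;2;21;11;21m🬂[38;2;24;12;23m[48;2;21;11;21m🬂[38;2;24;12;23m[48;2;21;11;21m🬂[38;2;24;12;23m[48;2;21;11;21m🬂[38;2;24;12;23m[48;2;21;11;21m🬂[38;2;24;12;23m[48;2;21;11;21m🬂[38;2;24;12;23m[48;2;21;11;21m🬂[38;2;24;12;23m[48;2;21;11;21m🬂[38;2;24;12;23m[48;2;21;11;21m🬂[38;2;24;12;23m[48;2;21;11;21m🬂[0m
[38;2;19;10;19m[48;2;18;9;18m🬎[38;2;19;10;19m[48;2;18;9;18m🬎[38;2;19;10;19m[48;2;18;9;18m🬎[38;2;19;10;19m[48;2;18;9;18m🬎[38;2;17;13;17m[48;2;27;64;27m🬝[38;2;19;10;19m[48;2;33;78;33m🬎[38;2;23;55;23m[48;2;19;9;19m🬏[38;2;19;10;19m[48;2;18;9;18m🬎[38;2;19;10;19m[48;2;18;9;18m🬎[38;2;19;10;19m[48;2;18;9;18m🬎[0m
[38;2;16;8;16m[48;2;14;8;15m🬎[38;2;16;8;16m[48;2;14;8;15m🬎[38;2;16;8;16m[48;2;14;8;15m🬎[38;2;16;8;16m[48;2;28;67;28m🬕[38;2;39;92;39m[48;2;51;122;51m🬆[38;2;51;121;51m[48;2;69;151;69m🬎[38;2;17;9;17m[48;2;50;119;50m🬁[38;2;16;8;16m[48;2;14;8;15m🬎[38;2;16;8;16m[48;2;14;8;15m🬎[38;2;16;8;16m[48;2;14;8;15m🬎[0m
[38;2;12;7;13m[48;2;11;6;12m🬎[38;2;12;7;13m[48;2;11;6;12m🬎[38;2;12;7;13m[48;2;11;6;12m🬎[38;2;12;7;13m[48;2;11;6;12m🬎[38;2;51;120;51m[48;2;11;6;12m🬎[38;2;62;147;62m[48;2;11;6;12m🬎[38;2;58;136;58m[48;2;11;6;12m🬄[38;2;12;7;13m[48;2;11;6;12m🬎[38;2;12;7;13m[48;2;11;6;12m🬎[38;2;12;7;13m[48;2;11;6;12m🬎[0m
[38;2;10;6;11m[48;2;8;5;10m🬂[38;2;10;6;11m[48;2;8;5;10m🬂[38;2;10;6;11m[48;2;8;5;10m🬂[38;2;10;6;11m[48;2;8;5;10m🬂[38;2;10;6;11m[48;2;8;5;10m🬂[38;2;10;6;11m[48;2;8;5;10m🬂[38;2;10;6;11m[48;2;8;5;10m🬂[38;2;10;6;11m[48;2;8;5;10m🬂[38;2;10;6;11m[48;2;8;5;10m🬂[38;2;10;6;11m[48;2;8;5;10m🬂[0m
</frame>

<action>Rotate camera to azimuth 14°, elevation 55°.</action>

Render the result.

<frame>
[38;2;24;12;23m[48;2;21;11;21m🬂[38;2;24;12;23m[48;2;21;11;21m🬂[38;2;24;12;23m[48;2;21;11;21m🬂[38;2;24;12;23m[48;2;21;11;21m🬂[38;2;24;12;23m[48;2;21;11;21m🬂[38;2;24;12;23m[48;2;21;11;21m🬂[38;2;24;12;23m[48;2;21;11;21m🬂[38;2;24;12;23m[48;2;21;11;21m🬂[38;2;24;12;23m[48;2;21;11;21m🬂[38;2;24;12;23m[48;2;21;11;21m🬂[0m
[38;2;19;10;19m[48;2;18;9;18m🬎[38;2;19;10;19m[48;2;18;9;18m🬎[38;2;19;10;19m[48;2;18;9;18m🬎[38;2;19;10;19m[48;2;18;9;18m🬎[38;2;19;16;19m[48;2;38;90;38m🬝[38;2;19;10;19m[48;2;49;116;49m🬎[38;2;46;109;46m[48;2;19;9;19m🬏[38;2;19;10;19m[48;2;18;9;18m🬎[38;2;19;10;19m[48;2;18;9;18m🬎[38;2;19;10;19m[48;2;18;9;18m🬎[0m
[38;2;16;8;16m[48;2;14;8;15m🬎[38;2;16;8;16m[48;2;14;8;15m🬎[38;2;16;8;16m[48;2;14;8;15m🬎[38;2;18;42;18m[48;2;16;8;16m🬦[38;2;37;88;37m[48;2;49;115;49m▌[38;2;57;135;57m[48;2;73;157;73m🬕[38;2;17;9;17m[48;2;60;142;60m🬁[38;2;16;8;16m[48;2;14;8;15m🬎[38;2;16;8;16m[48;2;14;8;15m🬎[38;2;16;8;16m[48;2;14;8;15m🬎[0m
[38;2;12;7;13m[48;2;11;6;12m🬎[38;2;12;7;13m[48;2;11;6;12m🬎[38;2;12;7;13m[48;2;11;6;12m🬎[38;2;12;7;13m[48;2;11;6;12m🬎[38;2;39;94;39m[48;2;13;18;14m🬊[38;2;53;124;53m[48;2;11;6;12m🬎[38;2;53;124;53m[48;2;11;6;12m🬄[38;2;12;7;13m[48;2;11;6;12m🬎[38;2;12;7;13m[48;2;11;6;12m🬎[38;2;12;7;13m[48;2;11;6;12m🬎[0m
[38;2;10;6;11m[48;2;8;5;10m🬂[38;2;10;6;11m[48;2;8;5;10m🬂[38;2;10;6;11m[48;2;8;5;10m🬂[38;2;10;6;11m[48;2;8;5;10m🬂[38;2;10;6;11m[48;2;8;5;10m🬂[38;2;10;6;11m[48;2;8;5;10m🬂[38;2;10;6;11m[48;2;8;5;10m🬂[38;2;10;6;11m[48;2;8;5;10m🬂[38;2;10;6;11m[48;2;8;5;10m🬂[38;2;10;6;11m[48;2;8;5;10m🬂[0m
</frame>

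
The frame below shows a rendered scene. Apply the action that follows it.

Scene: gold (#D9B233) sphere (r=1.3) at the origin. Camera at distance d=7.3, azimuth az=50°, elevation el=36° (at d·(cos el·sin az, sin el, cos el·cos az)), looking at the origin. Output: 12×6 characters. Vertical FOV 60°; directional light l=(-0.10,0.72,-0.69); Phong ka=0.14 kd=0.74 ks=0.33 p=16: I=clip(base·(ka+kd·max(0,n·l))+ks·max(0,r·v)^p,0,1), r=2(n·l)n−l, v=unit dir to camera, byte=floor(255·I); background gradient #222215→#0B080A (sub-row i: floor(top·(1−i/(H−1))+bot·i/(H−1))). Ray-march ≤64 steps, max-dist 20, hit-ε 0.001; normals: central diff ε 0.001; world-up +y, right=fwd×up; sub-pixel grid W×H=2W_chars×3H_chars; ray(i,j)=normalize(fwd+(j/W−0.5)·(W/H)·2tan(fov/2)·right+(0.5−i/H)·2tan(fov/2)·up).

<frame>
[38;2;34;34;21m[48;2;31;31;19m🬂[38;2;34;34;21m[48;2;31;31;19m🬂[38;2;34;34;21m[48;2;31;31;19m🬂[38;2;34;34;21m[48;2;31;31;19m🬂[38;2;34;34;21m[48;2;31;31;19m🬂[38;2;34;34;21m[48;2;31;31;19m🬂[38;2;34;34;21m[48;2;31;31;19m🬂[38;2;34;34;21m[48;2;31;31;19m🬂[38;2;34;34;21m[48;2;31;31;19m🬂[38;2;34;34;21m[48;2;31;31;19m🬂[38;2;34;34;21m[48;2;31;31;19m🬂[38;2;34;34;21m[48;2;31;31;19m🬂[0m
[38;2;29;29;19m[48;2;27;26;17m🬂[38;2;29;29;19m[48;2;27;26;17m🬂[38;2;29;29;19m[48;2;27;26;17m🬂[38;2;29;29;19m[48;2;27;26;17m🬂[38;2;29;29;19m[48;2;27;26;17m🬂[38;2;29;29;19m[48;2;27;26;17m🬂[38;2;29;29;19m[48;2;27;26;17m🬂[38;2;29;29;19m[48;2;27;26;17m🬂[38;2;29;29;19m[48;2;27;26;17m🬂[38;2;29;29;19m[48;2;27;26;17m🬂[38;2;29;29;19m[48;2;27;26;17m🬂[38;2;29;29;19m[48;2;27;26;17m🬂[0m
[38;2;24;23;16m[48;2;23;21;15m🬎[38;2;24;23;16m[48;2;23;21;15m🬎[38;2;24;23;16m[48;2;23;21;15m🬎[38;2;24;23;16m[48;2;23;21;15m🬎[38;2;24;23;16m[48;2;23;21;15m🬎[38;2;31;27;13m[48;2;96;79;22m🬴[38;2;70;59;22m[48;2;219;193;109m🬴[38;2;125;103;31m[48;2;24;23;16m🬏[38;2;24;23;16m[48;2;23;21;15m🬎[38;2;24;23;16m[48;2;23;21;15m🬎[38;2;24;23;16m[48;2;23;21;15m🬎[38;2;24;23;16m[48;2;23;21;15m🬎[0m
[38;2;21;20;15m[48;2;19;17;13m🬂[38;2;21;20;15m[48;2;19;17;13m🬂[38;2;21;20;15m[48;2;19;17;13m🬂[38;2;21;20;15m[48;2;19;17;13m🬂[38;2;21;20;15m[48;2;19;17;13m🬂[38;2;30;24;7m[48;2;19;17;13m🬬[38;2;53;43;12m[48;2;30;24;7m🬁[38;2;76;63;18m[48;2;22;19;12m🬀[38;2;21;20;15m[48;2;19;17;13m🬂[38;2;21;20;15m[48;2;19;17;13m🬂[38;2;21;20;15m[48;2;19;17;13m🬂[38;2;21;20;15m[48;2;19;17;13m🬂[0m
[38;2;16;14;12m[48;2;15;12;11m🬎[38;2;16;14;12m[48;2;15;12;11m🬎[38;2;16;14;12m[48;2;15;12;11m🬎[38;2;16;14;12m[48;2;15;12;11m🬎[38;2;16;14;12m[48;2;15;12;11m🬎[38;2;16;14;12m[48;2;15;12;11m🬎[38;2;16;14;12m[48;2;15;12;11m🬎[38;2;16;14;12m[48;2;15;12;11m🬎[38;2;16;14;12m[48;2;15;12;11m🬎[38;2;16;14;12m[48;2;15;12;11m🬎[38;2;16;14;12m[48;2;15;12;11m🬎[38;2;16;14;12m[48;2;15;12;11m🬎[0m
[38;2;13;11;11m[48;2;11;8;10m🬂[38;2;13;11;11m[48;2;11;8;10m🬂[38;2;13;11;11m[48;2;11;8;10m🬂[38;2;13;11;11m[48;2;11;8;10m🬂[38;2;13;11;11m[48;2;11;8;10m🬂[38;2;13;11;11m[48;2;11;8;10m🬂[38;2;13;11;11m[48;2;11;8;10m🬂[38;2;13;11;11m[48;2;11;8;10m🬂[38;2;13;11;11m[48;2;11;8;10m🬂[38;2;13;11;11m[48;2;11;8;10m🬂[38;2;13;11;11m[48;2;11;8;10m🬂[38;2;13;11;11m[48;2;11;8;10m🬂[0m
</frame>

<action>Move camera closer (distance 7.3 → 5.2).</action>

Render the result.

<frame>
[38;2;34;34;21m[48;2;31;31;19m🬂[38;2;34;34;21m[48;2;31;31;19m🬂[38;2;34;34;21m[48;2;31;31;19m🬂[38;2;34;34;21m[48;2;31;31;19m🬂[38;2;34;34;21m[48;2;31;31;19m🬂[38;2;34;34;21m[48;2;31;31;19m🬂[38;2;34;34;21m[48;2;31;31;19m🬂[38;2;34;34;21m[48;2;31;31;19m🬂[38;2;34;34;21m[48;2;31;31;19m🬂[38;2;34;34;21m[48;2;31;31;19m🬂[38;2;34;34;21m[48;2;31;31;19m🬂[38;2;34;34;21m[48;2;31;31;19m🬂[0m
[38;2;29;29;19m[48;2;27;26;17m🬂[38;2;29;29;19m[48;2;27;26;17m🬂[38;2;29;29;19m[48;2;27;26;17m🬂[38;2;29;29;19m[48;2;27;26;17m🬂[38;2;29;29;19m[48;2;27;26;17m🬂[38;2;29;29;19m[48;2;27;26;17m🬂[38;2;163;134;38m[48;2;28;27;18m🬏[38;2;29;29;19m[48;2;27;26;17m🬂[38;2;29;29;19m[48;2;27;26;17m🬂[38;2;29;29;19m[48;2;27;26;17m🬂[38;2;29;29;19m[48;2;27;26;17m🬂[38;2;29;29;19m[48;2;27;26;17m🬂[0m
[38;2;24;23;16m[48;2;23;21;15m🬎[38;2;24;23;16m[48;2;23;21;15m🬎[38;2;24;23;16m[48;2;23;21;15m🬎[38;2;24;23;16m[48;2;23;21;15m🬎[38;2;43;36;10m[48;2;25;23;14m🬇[38;2;88;72;20m[48;2;44;35;10m🬊[38;2;203;179;100m[48;2;92;76;24m🬁[38;2;143;119;43m[48;2;57;48;19m🬪[38;2;24;23;16m[48;2;23;21;15m🬎[38;2;24;23;16m[48;2;23;21;15m🬎[38;2;24;23;16m[48;2;23;21;15m🬎[38;2;24;23;16m[48;2;23;21;15m🬎[0m
[38;2;21;20;15m[48;2;19;17;13m🬂[38;2;21;20;15m[48;2;19;17;13m🬂[38;2;21;20;15m[48;2;19;17;13m🬂[38;2;21;20;15m[48;2;19;17;13m🬂[38;2;30;24;7m[48;2;19;17;13m🬨[38;2;30;24;7m[48;2;30;24;7m [38;2;45;37;10m[48;2;30;24;7m🬁[38;2;68;55;16m[48;2;34;28;8m🬂[38;2;100;82;23m[48;2;19;18;13m🬀[38;2;21;20;15m[48;2;19;17;13m🬂[38;2;21;20;15m[48;2;19;17;13m🬂[38;2;21;20;15m[48;2;19;17;13m🬂[0m
[38;2;16;14;12m[48;2;15;12;11m🬎[38;2;16;14;12m[48;2;15;12;11m🬎[38;2;16;14;12m[48;2;15;12;11m🬎[38;2;16;14;12m[48;2;15;12;11m🬎[38;2;16;14;12m[48;2;15;12;11m🬎[38;2;30;24;7m[48;2;15;13;11m🬂[38;2;30;24;7m[48;2;15;12;11m🬆[38;2;30;24;7m[48;2;15;13;11m🬀[38;2;16;14;12m[48;2;15;12;11m🬎[38;2;16;14;12m[48;2;15;12;11m🬎[38;2;16;14;12m[48;2;15;12;11m🬎[38;2;16;14;12m[48;2;15;12;11m🬎[0m
[38;2;13;11;11m[48;2;11;8;10m🬂[38;2;13;11;11m[48;2;11;8;10m🬂[38;2;13;11;11m[48;2;11;8;10m🬂[38;2;13;11;11m[48;2;11;8;10m🬂[38;2;13;11;11m[48;2;11;8;10m🬂[38;2;13;11;11m[48;2;11;8;10m🬂[38;2;13;11;11m[48;2;11;8;10m🬂[38;2;13;11;11m[48;2;11;8;10m🬂[38;2;13;11;11m[48;2;11;8;10m🬂[38;2;13;11;11m[48;2;11;8;10m🬂[38;2;13;11;11m[48;2;11;8;10m🬂[38;2;13;11;11m[48;2;11;8;10m🬂[0m
</frame>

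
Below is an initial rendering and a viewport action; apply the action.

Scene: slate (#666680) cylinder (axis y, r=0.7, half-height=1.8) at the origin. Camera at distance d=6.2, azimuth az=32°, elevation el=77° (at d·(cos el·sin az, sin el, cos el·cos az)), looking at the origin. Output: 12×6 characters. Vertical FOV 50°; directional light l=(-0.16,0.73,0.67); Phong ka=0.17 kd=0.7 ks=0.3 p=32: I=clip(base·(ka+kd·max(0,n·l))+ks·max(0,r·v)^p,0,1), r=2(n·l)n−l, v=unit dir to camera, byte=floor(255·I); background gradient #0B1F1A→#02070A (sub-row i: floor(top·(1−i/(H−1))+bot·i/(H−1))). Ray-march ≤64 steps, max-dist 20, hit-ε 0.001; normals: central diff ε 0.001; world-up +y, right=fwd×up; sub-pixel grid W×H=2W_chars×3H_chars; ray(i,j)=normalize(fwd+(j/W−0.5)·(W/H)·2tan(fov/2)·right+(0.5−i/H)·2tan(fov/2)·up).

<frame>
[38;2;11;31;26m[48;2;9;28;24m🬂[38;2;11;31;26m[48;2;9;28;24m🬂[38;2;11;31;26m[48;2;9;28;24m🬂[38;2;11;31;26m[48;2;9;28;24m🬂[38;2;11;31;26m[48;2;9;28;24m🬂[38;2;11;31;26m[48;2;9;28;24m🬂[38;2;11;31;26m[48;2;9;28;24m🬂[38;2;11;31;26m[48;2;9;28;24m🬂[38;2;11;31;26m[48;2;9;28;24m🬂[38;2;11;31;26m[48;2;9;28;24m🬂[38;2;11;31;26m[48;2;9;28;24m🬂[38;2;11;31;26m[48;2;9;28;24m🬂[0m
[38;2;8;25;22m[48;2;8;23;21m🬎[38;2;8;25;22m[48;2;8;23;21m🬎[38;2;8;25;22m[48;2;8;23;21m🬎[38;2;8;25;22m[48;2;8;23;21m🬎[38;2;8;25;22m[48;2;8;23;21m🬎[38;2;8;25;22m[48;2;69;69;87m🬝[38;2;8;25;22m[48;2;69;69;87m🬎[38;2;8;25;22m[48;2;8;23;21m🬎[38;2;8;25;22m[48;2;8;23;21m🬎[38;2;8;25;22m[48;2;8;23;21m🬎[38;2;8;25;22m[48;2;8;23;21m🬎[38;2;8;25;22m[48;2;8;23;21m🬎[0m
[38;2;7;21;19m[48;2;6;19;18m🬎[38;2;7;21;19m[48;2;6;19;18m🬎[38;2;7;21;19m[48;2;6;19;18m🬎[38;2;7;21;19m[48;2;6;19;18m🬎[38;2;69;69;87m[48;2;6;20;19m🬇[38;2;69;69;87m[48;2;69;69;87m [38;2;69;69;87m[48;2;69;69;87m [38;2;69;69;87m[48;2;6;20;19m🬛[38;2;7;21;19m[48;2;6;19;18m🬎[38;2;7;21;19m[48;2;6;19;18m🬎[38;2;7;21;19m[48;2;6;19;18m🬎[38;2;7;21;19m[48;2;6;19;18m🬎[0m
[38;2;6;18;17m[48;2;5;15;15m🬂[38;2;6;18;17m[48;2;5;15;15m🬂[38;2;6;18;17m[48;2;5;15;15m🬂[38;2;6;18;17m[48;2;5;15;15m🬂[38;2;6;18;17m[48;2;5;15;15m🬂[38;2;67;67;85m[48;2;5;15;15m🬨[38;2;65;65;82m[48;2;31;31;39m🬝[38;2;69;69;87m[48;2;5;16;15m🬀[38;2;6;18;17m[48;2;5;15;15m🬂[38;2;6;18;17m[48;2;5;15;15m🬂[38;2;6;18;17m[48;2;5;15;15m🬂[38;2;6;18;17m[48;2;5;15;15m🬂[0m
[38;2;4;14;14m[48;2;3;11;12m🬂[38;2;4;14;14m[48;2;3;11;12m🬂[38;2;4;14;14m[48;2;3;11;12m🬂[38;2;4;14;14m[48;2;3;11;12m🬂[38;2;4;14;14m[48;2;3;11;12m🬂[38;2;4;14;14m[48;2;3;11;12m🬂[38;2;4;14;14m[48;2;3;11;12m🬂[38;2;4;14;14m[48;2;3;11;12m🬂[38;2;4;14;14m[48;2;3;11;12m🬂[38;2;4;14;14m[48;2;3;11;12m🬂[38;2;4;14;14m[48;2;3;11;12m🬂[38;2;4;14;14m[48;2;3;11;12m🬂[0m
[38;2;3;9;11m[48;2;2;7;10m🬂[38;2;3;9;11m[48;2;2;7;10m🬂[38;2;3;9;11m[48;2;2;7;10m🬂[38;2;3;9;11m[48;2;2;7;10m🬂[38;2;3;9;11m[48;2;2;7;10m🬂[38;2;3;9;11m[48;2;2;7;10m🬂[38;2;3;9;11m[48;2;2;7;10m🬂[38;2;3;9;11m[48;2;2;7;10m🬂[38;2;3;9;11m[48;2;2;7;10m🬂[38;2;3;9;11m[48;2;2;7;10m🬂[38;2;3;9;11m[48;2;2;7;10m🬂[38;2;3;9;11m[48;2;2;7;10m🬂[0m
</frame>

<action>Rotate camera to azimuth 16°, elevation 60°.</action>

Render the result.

<frame>
[38;2;11;31;26m[48;2;9;28;24m🬂[38;2;11;31;26m[48;2;9;28;24m🬂[38;2;11;31;26m[48;2;9;28;24m🬂[38;2;11;31;26m[48;2;9;28;24m🬂[38;2;11;31;26m[48;2;9;28;24m🬂[38;2;11;31;26m[48;2;9;28;24m🬂[38;2;11;31;26m[48;2;9;28;24m🬂[38;2;11;31;26m[48;2;9;28;24m🬂[38;2;11;31;26m[48;2;9;28;24m🬂[38;2;11;31;26m[48;2;9;28;24m🬂[38;2;11;31;26m[48;2;9;28;24m🬂[38;2;11;31;26m[48;2;9;28;24m🬂[0m
[38;2;8;25;22m[48;2;8;23;21m🬎[38;2;8;25;22m[48;2;8;23;21m🬎[38;2;8;25;22m[48;2;8;23;21m🬎[38;2;8;25;22m[48;2;8;23;21m🬎[38;2;8;25;22m[48;2;8;23;21m🬎[38;2;9;26;23m[48;2;69;69;87m🬂[38;2;9;26;23m[48;2;69;69;87m🬂[38;2;69;69;87m[48;2;8;25;22m🬓[38;2;8;25;22m[48;2;8;23;21m🬎[38;2;8;25;22m[48;2;8;23;21m🬎[38;2;8;25;22m[48;2;8;23;21m🬎[38;2;8;25;22m[48;2;8;23;21m🬎[0m
[38;2;7;21;19m[48;2;6;19;18m🬎[38;2;7;21;19m[48;2;6;19;18m🬎[38;2;7;21;19m[48;2;6;19;18m🬎[38;2;7;21;19m[48;2;6;19;18m🬎[38;2;7;21;19m[48;2;6;19;18m🬎[38;2;69;69;87m[48;2;64;64;81m🬎[38;2;67;67;84m[48;2;49;49;62m🬝[38;2;69;69;87m[48;2;12;23;23m🬄[38;2;7;21;19m[48;2;6;19;18m🬎[38;2;7;21;19m[48;2;6;19;18m🬎[38;2;7;21;19m[48;2;6;19;18m🬎[38;2;7;21;19m[48;2;6;19;18m🬎[0m
[38;2;6;18;17m[48;2;5;15;15m🬂[38;2;6;18;17m[48;2;5;15;15m🬂[38;2;6;18;17m[48;2;5;15;15m🬂[38;2;6;18;17m[48;2;5;15;15m🬂[38;2;6;18;17m[48;2;5;15;15m🬂[38;2;63;63;79m[48;2;5;15;15m🬬[38;2;60;60;75m[48;2;46;46;58m▌[38;2;20;20;25m[48;2;5;16;15m🬄[38;2;6;18;17m[48;2;5;15;15m🬂[38;2;6;18;17m[48;2;5;15;15m🬂[38;2;6;18;17m[48;2;5;15;15m🬂[38;2;6;18;17m[48;2;5;15;15m🬂[0m
[38;2;4;14;14m[48;2;3;11;12m🬂[38;2;4;14;14m[48;2;3;11;12m🬂[38;2;4;14;14m[48;2;3;11;12m🬂[38;2;4;14;14m[48;2;3;11;12m🬂[38;2;4;14;14m[48;2;3;11;12m🬂[38;2;66;66;83m[48;2;3;12;12m🬁[38;2;51;51;63m[48;2;3;11;12m🬂[38;2;4;14;14m[48;2;3;11;12m🬂[38;2;4;14;14m[48;2;3;11;12m🬂[38;2;4;14;14m[48;2;3;11;12m🬂[38;2;4;14;14m[48;2;3;11;12m🬂[38;2;4;14;14m[48;2;3;11;12m🬂[0m
[38;2;3;9;11m[48;2;2;7;10m🬂[38;2;3;9;11m[48;2;2;7;10m🬂[38;2;3;9;11m[48;2;2;7;10m🬂[38;2;3;9;11m[48;2;2;7;10m🬂[38;2;3;9;11m[48;2;2;7;10m🬂[38;2;3;9;11m[48;2;2;7;10m🬂[38;2;3;9;11m[48;2;2;7;10m🬂[38;2;3;9;11m[48;2;2;7;10m🬂[38;2;3;9;11m[48;2;2;7;10m🬂[38;2;3;9;11m[48;2;2;7;10m🬂[38;2;3;9;11m[48;2;2;7;10m🬂[38;2;3;9;11m[48;2;2;7;10m🬂[0m
</frame>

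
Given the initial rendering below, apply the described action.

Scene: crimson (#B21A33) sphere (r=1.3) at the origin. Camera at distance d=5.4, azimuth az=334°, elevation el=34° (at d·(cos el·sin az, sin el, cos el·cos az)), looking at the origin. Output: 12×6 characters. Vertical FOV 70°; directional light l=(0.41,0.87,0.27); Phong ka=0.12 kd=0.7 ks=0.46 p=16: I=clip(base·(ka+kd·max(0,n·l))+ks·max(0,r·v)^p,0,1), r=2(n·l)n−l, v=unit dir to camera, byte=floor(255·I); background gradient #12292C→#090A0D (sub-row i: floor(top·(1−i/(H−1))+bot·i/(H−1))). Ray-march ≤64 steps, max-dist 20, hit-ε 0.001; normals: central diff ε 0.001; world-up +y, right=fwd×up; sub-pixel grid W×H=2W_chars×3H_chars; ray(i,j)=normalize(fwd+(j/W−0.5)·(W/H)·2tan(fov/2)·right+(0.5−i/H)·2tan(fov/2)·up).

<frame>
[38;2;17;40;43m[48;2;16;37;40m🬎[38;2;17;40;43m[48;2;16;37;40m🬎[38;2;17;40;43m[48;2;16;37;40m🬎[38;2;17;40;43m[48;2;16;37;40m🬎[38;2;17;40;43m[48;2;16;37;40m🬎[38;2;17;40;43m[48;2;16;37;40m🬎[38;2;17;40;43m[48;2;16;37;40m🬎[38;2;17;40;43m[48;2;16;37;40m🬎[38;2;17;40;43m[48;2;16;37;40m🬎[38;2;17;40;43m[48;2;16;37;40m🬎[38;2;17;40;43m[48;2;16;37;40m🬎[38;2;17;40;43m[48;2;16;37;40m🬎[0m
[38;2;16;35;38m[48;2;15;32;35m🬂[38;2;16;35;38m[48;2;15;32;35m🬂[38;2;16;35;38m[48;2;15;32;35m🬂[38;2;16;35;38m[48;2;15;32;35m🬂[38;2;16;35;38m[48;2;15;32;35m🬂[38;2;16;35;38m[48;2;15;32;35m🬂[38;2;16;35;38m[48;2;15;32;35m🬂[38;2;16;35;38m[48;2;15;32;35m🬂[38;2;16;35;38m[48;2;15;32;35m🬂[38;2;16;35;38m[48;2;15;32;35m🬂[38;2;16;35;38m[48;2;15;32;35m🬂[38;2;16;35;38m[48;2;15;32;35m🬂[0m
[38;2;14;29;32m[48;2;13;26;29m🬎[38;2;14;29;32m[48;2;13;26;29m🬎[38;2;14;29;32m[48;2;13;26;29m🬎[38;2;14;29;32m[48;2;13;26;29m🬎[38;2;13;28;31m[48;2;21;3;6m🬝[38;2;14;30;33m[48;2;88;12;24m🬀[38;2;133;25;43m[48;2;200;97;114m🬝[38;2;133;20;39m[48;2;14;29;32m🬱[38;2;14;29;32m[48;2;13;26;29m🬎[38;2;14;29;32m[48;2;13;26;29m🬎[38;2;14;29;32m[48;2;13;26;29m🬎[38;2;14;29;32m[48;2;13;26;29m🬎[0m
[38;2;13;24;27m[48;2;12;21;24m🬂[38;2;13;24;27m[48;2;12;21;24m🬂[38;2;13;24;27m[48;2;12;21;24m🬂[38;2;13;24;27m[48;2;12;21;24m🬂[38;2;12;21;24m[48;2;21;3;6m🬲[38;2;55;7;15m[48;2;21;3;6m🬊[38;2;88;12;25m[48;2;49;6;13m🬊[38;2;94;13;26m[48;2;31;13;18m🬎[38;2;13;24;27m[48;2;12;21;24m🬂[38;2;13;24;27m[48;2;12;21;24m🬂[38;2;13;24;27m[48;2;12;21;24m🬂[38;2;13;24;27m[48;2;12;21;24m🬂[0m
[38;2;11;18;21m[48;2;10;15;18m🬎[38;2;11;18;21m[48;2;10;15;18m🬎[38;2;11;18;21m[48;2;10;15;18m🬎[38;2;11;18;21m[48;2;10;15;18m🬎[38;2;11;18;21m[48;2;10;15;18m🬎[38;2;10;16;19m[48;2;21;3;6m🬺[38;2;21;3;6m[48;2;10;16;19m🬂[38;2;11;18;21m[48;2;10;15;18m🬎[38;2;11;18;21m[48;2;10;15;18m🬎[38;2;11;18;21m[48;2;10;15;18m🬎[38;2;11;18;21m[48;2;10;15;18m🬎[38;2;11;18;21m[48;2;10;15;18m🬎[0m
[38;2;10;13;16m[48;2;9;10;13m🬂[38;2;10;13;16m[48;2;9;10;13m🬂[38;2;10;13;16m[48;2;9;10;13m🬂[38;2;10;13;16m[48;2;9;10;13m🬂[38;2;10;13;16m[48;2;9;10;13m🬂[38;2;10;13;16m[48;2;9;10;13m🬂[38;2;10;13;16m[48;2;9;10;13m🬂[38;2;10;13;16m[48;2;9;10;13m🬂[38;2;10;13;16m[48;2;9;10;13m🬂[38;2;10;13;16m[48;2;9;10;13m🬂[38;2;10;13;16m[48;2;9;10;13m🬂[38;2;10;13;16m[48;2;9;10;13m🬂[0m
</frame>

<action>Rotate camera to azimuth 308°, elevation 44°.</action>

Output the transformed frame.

<frame>
[38;2;17;40;43m[48;2;16;37;40m🬎[38;2;17;40;43m[48;2;16;37;40m🬎[38;2;17;40;43m[48;2;16;37;40m🬎[38;2;17;40;43m[48;2;16;37;40m🬎[38;2;17;40;43m[48;2;16;37;40m🬎[38;2;17;40;43m[48;2;16;37;40m🬎[38;2;17;40;43m[48;2;16;37;40m🬎[38;2;17;40;43m[48;2;16;37;40m🬎[38;2;17;40;43m[48;2;16;37;40m🬎[38;2;17;40;43m[48;2;16;37;40m🬎[38;2;17;40;43m[48;2;16;37;40m🬎[38;2;17;40;43m[48;2;16;37;40m🬎[0m
[38;2;16;35;38m[48;2;15;32;35m🬂[38;2;16;35;38m[48;2;15;32;35m🬂[38;2;16;35;38m[48;2;15;32;35m🬂[38;2;16;35;38m[48;2;15;32;35m🬂[38;2;16;35;38m[48;2;15;32;35m🬂[38;2;16;35;38m[48;2;15;32;35m🬂[38;2;16;35;38m[48;2;15;32;35m🬂[38;2;16;35;38m[48;2;15;32;35m🬂[38;2;16;35;38m[48;2;15;32;35m🬂[38;2;16;35;38m[48;2;15;32;35m🬂[38;2;16;35;38m[48;2;15;32;35m🬂[38;2;16;35;38m[48;2;15;32;35m🬂[0m
[38;2;14;29;32m[48;2;13;26;29m🬎[38;2;14;29;32m[48;2;13;26;29m🬎[38;2;14;29;32m[48;2;13;26;29m🬎[38;2;14;29;32m[48;2;13;26;29m🬎[38;2;13;28;31m[48;2;21;3;6m🬝[38;2;14;30;33m[48;2;87;12;24m🬀[38;2;127;21;38m[48;2;173;66;84m🬕[38;2;14;29;32m[48;2;130;19;38m🬊[38;2;14;29;32m[48;2;13;26;29m🬎[38;2;14;29;32m[48;2;13;26;29m🬎[38;2;14;29;32m[48;2;13;26;29m🬎[38;2;14;29;32m[48;2;13;26;29m🬎[0m
[38;2;13;24;27m[48;2;12;21;24m🬂[38;2;13;24;27m[48;2;12;21;24m🬂[38;2;13;24;27m[48;2;12;21;24m🬂[38;2;13;24;27m[48;2;12;21;24m🬂[38;2;12;21;24m[48;2;21;3;6m🬲[38;2;55;7;15m[48;2;26;3;7m🬂[38;2;82;12;23m[48;2;41;5;11m🬊[38;2;87;12;24m[48;2;26;13;17m🬎[38;2;13;24;27m[48;2;12;21;24m🬂[38;2;13;24;27m[48;2;12;21;24m🬂[38;2;13;24;27m[48;2;12;21;24m🬂[38;2;13;24;27m[48;2;12;21;24m🬂[0m
[38;2;11;18;21m[48;2;10;15;18m🬎[38;2;11;18;21m[48;2;10;15;18m🬎[38;2;11;18;21m[48;2;10;15;18m🬎[38;2;11;18;21m[48;2;10;15;18m🬎[38;2;11;18;21m[48;2;10;15;18m🬎[38;2;10;16;19m[48;2;21;3;6m🬺[38;2;21;3;6m[48;2;10;16;19m🬂[38;2;11;18;21m[48;2;10;15;18m🬎[38;2;11;18;21m[48;2;10;15;18m🬎[38;2;11;18;21m[48;2;10;15;18m🬎[38;2;11;18;21m[48;2;10;15;18m🬎[38;2;11;18;21m[48;2;10;15;18m🬎[0m
[38;2;10;13;16m[48;2;9;10;13m🬂[38;2;10;13;16m[48;2;9;10;13m🬂[38;2;10;13;16m[48;2;9;10;13m🬂[38;2;10;13;16m[48;2;9;10;13m🬂[38;2;10;13;16m[48;2;9;10;13m🬂[38;2;10;13;16m[48;2;9;10;13m🬂[38;2;10;13;16m[48;2;9;10;13m🬂[38;2;10;13;16m[48;2;9;10;13m🬂[38;2;10;13;16m[48;2;9;10;13m🬂[38;2;10;13;16m[48;2;9;10;13m🬂[38;2;10;13;16m[48;2;9;10;13m🬂[38;2;10;13;16m[48;2;9;10;13m🬂[0m
</frame>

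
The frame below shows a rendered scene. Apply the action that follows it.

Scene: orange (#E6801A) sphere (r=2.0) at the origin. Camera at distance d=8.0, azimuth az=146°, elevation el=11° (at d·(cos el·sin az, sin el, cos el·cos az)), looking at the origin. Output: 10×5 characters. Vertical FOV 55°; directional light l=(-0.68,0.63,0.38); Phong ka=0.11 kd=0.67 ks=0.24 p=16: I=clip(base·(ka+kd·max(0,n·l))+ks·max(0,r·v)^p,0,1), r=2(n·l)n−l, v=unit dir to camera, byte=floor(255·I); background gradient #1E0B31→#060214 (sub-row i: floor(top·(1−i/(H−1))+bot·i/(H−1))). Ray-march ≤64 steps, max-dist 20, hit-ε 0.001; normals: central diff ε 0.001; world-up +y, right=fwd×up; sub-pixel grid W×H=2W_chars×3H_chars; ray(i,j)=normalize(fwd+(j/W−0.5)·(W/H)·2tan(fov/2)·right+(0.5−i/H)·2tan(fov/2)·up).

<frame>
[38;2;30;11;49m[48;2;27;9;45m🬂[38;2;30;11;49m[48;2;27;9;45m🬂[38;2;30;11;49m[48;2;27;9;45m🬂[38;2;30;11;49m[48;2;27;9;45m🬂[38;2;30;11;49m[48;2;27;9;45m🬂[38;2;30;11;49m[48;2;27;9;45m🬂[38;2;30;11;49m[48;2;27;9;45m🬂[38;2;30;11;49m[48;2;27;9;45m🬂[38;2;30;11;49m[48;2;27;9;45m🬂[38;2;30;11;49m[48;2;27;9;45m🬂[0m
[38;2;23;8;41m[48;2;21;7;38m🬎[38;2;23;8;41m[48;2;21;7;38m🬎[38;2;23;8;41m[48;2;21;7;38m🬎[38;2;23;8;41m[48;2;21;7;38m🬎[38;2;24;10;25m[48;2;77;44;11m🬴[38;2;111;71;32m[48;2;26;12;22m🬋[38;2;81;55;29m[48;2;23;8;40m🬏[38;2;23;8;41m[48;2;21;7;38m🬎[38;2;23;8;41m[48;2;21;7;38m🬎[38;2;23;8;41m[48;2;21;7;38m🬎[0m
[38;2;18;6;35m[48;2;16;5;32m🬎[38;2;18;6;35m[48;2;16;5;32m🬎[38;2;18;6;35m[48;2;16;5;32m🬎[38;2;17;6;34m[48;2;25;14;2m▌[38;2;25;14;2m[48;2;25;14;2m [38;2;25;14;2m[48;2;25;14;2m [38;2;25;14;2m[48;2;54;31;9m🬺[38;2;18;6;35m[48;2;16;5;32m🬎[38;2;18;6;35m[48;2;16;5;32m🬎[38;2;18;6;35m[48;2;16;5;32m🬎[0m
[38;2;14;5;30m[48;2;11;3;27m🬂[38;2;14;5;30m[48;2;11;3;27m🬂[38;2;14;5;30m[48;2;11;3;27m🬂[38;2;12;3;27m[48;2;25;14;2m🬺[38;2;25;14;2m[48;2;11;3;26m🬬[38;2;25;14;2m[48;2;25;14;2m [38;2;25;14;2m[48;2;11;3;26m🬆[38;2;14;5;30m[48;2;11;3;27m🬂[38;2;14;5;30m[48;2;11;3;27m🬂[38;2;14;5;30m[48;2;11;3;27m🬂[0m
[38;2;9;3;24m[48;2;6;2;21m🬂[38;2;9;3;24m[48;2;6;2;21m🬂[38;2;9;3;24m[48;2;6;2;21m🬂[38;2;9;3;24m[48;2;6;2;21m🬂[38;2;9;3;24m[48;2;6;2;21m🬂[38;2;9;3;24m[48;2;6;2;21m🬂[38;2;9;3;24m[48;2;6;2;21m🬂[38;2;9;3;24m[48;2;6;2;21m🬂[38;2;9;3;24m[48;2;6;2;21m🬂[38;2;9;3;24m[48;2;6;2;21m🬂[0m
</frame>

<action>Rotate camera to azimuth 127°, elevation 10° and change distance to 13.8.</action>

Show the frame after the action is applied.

<frame>
[38;2;30;11;49m[48;2;27;9;45m🬂[38;2;30;11;49m[48;2;27;9;45m🬂[38;2;30;11;49m[48;2;27;9;45m🬂[38;2;30;11;49m[48;2;27;9;45m🬂[38;2;30;11;49m[48;2;27;9;45m🬂[38;2;30;11;49m[48;2;27;9;45m🬂[38;2;30;11;49m[48;2;27;9;45m🬂[38;2;30;11;49m[48;2;27;9;45m🬂[38;2;30;11;49m[48;2;27;9;45m🬂[38;2;30;11;49m[48;2;27;9;45m🬂[0m
[38;2;23;8;41m[48;2;21;7;38m🬎[38;2;23;8;41m[48;2;21;7;38m🬎[38;2;23;8;41m[48;2;21;7;38m🬎[38;2;23;8;41m[48;2;21;7;38m🬎[38;2;23;8;41m[48;2;21;7;38m🬎[38;2;23;8;41m[48;2;21;7;38m🬎[38;2;23;8;41m[48;2;21;7;38m🬎[38;2;23;8;41m[48;2;21;7;38m🬎[38;2;23;8;41m[48;2;21;7;38m🬎[38;2;23;8;41m[48;2;21;7;38m🬎[0m
[38;2;18;6;35m[48;2;16;5;32m🬎[38;2;18;6;35m[48;2;16;5;32m🬎[38;2;18;6;35m[48;2;16;5;32m🬎[38;2;18;6;35m[48;2;16;5;32m🬎[38;2;19;7;36m[48;2;26;14;2m🬀[38;2;53;32;12m[48;2;25;14;2m🬁[38;2;18;6;34m[48;2;28;15;2m🬨[38;2;18;6;35m[48;2;16;5;32m🬎[38;2;18;6;35m[48;2;16;5;32m🬎[38;2;18;6;35m[48;2;16;5;32m🬎[0m
[38;2;14;5;30m[48;2;11;3;27m🬂[38;2;14;5;30m[48;2;11;3;27m🬂[38;2;14;5;30m[48;2;11;3;27m🬂[38;2;14;5;30m[48;2;11;3;27m🬂[38;2;12;3;27m[48;2;25;14;2m🬺[38;2;25;14;2m[48;2;11;3;27m🬂[38;2;14;5;30m[48;2;11;3;27m🬂[38;2;14;5;30m[48;2;11;3;27m🬂[38;2;14;5;30m[48;2;11;3;27m🬂[38;2;14;5;30m[48;2;11;3;27m🬂[0m
[38;2;9;3;24m[48;2;6;2;21m🬂[38;2;9;3;24m[48;2;6;2;21m🬂[38;2;9;3;24m[48;2;6;2;21m🬂[38;2;9;3;24m[48;2;6;2;21m🬂[38;2;9;3;24m[48;2;6;2;21m🬂[38;2;9;3;24m[48;2;6;2;21m🬂[38;2;9;3;24m[48;2;6;2;21m🬂[38;2;9;3;24m[48;2;6;2;21m🬂[38;2;9;3;24m[48;2;6;2;21m🬂[38;2;9;3;24m[48;2;6;2;21m🬂[0m
</frame>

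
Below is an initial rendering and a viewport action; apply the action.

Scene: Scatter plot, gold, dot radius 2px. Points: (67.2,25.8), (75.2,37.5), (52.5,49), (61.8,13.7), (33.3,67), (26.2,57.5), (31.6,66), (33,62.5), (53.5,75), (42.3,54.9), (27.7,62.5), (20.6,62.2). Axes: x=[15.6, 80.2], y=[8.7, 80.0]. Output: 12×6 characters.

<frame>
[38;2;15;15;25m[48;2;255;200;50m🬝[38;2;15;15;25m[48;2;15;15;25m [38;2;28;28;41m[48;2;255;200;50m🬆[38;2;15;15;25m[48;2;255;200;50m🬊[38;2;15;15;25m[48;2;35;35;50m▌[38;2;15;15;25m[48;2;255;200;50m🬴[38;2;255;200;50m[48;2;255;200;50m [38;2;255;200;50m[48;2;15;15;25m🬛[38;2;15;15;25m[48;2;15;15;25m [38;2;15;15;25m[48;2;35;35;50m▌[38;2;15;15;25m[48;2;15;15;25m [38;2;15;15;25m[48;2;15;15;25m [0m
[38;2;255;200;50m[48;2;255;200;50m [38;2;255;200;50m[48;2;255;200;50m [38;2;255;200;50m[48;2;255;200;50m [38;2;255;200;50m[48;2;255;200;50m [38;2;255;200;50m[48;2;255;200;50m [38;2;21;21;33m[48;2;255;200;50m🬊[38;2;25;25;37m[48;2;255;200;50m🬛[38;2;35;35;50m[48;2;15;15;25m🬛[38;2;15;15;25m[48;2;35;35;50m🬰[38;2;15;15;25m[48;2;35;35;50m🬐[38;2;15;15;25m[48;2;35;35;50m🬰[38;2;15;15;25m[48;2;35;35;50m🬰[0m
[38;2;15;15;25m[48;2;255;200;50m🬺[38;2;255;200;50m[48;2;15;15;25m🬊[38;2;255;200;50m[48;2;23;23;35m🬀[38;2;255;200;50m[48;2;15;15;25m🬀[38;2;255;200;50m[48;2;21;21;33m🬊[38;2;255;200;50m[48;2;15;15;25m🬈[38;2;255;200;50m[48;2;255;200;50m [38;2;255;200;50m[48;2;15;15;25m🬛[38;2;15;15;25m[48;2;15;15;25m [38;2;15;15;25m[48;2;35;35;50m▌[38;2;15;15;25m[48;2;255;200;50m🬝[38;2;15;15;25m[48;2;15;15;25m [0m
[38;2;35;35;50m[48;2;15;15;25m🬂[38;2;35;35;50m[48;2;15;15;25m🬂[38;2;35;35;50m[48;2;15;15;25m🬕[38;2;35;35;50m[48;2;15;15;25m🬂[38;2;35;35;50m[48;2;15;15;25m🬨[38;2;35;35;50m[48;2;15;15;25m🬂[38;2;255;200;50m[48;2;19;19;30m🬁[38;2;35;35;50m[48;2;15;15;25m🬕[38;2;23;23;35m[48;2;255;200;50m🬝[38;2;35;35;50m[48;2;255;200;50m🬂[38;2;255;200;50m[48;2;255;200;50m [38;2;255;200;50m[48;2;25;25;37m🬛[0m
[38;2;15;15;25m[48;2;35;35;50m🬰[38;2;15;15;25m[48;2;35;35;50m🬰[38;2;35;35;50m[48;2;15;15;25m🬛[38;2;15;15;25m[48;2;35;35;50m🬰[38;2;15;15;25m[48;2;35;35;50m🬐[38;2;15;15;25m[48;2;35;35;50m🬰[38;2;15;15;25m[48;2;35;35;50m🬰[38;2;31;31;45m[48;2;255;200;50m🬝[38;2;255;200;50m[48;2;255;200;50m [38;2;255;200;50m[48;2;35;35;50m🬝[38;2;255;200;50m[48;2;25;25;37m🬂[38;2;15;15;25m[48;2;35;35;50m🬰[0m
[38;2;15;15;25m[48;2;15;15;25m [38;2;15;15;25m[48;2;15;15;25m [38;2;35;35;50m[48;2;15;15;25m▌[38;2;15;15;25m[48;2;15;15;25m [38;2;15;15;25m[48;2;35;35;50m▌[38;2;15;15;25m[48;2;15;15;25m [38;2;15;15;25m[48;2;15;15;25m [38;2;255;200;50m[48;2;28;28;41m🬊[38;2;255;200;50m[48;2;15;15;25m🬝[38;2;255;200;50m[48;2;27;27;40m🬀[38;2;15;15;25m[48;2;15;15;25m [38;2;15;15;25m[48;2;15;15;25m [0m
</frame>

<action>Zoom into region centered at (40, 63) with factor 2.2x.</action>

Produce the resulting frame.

<frame>
[38;2;15;15;25m[48;2;15;15;25m [38;2;15;15;25m[48;2;15;15;25m [38;2;35;35;50m[48;2;15;15;25m▌[38;2;15;15;25m[48;2;15;15;25m [38;2;15;15;25m[48;2;35;35;50m▌[38;2;15;15;25m[48;2;15;15;25m [38;2;15;15;25m[48;2;15;15;25m [38;2;35;35;50m[48;2;15;15;25m▌[38;2;15;15;25m[48;2;15;15;25m [38;2;15;15;25m[48;2;35;35;50m▌[38;2;15;15;25m[48;2;255;200;50m🬆[38;2;255;200;50m[48;2;15;15;25m🬺[0m
[38;2;15;15;25m[48;2;35;35;50m🬰[38;2;23;23;35m[48;2;255;200;50m🬝[38;2;28;28;41m[48;2;255;200;50m🬊[38;2;21;21;33m[48;2;255;200;50m🬊[38;2;15;15;25m[48;2;35;35;50m🬐[38;2;15;15;25m[48;2;35;35;50m🬰[38;2;15;15;25m[48;2;35;35;50m🬰[38;2;35;35;50m[48;2;15;15;25m🬛[38;2;15;15;25m[48;2;35;35;50m🬰[38;2;15;15;25m[48;2;35;35;50m🬐[38;2;23;23;35m[48;2;255;200;50m🬺[38;2;255;200;50m[48;2;21;21;33m🬆[0m
[38;2;15;15;25m[48;2;255;200;50m🬀[38;2;255;200;50m[48;2;255;200;50m [38;2;255;200;50m[48;2;255;200;50m [38;2;255;200;50m[48;2;255;200;50m [38;2;255;200;50m[48;2;30;30;43m🬐[38;2;15;15;25m[48;2;15;15;25m [38;2;15;15;25m[48;2;15;15;25m [38;2;35;35;50m[48;2;15;15;25m▌[38;2;15;15;25m[48;2;15;15;25m [38;2;15;15;25m[48;2;35;35;50m▌[38;2;15;15;25m[48;2;15;15;25m [38;2;15;15;25m[48;2;15;15;25m [0m
[38;2;255;200;50m[48;2;255;200;50m [38;2;255;200;50m[48;2;20;20;31m🬐[38;2;255;200;50m[48;2;27;27;40m🬁[38;2;255;200;50m[48;2;15;15;25m🬆[38;2;35;35;50m[48;2;15;15;25m🬨[38;2;35;35;50m[48;2;15;15;25m🬂[38;2;28;28;41m[48;2;255;200;50m🬆[38;2;27;27;40m[48;2;255;200;50m🬬[38;2;35;35;50m[48;2;15;15;25m🬂[38;2;35;35;50m[48;2;15;15;25m🬨[38;2;35;35;50m[48;2;15;15;25m🬂[38;2;35;35;50m[48;2;15;15;25m🬂[0m
[38;2;255;200;50m[48;2;21;21;33m🬆[38;2;15;15;25m[48;2;35;35;50m🬰[38;2;35;35;50m[48;2;15;15;25m🬛[38;2;15;15;25m[48;2;35;35;50m🬰[38;2;15;15;25m[48;2;35;35;50m🬐[38;2;23;23;35m[48;2;255;200;50m🬺[38;2;255;200;50m[48;2;15;15;25m🬬[38;2;255;200;50m[48;2;28;28;41m🬆[38;2;15;15;25m[48;2;35;35;50m🬰[38;2;15;15;25m[48;2;35;35;50m🬐[38;2;21;21;33m[48;2;255;200;50m🬆[38;2;23;23;35m[48;2;255;200;50m🬬[0m
[38;2;15;15;25m[48;2;15;15;25m [38;2;15;15;25m[48;2;15;15;25m [38;2;35;35;50m[48;2;15;15;25m▌[38;2;15;15;25m[48;2;15;15;25m [38;2;15;15;25m[48;2;35;35;50m▌[38;2;15;15;25m[48;2;15;15;25m [38;2;15;15;25m[48;2;15;15;25m [38;2;35;35;50m[48;2;15;15;25m▌[38;2;15;15;25m[48;2;15;15;25m [38;2;23;23;35m[48;2;255;200;50m🬺[38;2;255;200;50m[48;2;15;15;25m🬬[38;2;255;200;50m[48;2;15;15;25m🬆[0m
</frame>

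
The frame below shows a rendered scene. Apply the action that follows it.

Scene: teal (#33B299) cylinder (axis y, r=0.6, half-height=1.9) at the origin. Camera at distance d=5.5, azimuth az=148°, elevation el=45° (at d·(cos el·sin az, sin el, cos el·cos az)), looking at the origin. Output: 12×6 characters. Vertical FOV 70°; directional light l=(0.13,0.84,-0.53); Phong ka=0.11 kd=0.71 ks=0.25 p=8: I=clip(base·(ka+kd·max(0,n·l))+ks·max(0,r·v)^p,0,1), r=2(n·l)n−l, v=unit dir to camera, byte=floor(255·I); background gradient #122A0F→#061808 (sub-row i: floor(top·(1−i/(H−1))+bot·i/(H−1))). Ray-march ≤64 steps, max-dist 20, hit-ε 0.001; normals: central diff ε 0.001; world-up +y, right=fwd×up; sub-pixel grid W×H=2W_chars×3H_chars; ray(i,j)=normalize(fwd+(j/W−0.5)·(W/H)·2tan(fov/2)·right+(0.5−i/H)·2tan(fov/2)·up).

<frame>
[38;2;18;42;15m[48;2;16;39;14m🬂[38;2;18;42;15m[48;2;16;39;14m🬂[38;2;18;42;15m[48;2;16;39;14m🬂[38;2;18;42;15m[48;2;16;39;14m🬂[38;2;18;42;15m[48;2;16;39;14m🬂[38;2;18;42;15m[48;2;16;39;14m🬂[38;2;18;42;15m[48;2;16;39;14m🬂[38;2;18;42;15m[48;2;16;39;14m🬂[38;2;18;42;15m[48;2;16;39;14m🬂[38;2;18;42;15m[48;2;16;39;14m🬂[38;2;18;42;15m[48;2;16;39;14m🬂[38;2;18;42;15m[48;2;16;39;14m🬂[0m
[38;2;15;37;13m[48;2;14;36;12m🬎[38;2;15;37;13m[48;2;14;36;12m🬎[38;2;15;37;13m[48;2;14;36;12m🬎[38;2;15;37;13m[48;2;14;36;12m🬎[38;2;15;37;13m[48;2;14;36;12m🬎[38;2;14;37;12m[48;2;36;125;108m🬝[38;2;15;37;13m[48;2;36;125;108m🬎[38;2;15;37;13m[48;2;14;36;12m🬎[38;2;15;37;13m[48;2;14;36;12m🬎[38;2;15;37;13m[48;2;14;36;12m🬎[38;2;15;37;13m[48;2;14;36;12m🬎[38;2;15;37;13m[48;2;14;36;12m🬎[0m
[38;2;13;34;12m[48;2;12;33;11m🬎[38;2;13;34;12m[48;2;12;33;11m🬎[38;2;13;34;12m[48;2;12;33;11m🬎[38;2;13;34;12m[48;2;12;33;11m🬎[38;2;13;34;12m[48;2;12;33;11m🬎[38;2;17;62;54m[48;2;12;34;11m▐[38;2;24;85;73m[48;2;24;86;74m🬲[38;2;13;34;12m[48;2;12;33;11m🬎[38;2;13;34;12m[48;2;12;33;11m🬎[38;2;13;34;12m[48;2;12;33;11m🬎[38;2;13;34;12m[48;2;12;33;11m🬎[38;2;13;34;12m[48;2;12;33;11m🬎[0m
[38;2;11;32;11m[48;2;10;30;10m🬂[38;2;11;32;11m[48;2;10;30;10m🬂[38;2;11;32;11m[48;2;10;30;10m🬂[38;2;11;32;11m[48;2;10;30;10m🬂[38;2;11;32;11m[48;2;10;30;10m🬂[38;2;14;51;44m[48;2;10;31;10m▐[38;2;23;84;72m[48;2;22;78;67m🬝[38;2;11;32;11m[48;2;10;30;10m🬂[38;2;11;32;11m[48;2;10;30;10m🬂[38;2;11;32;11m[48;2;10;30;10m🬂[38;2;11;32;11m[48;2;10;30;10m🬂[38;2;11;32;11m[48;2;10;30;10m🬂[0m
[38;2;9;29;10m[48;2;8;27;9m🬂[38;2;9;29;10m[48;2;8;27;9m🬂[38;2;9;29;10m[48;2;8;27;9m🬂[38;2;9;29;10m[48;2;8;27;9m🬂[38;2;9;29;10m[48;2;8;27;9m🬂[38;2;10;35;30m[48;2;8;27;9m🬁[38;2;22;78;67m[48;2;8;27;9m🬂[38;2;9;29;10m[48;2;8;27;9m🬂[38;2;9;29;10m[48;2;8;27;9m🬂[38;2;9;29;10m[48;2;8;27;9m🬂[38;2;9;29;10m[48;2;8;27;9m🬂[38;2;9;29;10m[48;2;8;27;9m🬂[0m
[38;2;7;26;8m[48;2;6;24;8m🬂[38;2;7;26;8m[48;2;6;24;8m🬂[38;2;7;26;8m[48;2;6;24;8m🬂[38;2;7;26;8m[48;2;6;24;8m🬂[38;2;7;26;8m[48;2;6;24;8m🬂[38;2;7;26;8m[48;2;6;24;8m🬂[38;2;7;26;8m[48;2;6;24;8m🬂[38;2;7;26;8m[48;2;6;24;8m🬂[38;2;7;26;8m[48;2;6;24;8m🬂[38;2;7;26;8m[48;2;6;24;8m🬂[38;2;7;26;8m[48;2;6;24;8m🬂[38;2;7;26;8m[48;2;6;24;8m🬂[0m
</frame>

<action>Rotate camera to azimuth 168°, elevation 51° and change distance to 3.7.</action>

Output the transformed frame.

<frame>
[38;2;18;42;15m[48;2;16;39;14m🬂[38;2;18;42;15m[48;2;16;39;14m🬂[38;2;18;42;15m[48;2;16;39;14m🬂[38;2;18;42;15m[48;2;16;39;14m🬂[38;2;17;40;14m[48;2;36;125;108m🬝[38;2;17;41;14m[48;2;36;125;108m🬆[38;2;18;42;15m[48;2;36;125;108m🬂[38;2;17;41;14m[48;2;36;125;108m🬎[38;2;18;42;15m[48;2;16;39;14m🬂[38;2;18;42;15m[48;2;16;39;14m🬂[38;2;18;42;15m[48;2;16;39;14m🬂[38;2;18;42;15m[48;2;16;39;14m🬂[0m
[38;2;15;37;13m[48;2;14;36;12m🬎[38;2;15;37;13m[48;2;14;36;12m🬎[38;2;15;37;13m[48;2;14;36;12m🬎[38;2;15;37;13m[48;2;14;36;12m🬎[38;2;36;125;108m[48;2;15;41;20m🬁[38;2;36;125;108m[48;2;23;82;70m🬂[38;2;36;125;108m[48;2;24;86;74m🬂[38;2;31;109;94m[48;2;17;55;41m🬆[38;2;15;37;13m[48;2;14;36;12m🬎[38;2;15;37;13m[48;2;14;36;12m🬎[38;2;15;37;13m[48;2;14;36;12m🬎[38;2;15;37;13m[48;2;14;36;12m🬎[0m
[38;2;13;34;12m[48;2;12;33;11m🬎[38;2;13;34;12m[48;2;12;33;11m🬎[38;2;13;34;12m[48;2;12;33;11m🬎[38;2;13;34;12m[48;2;12;33;11m🬎[38;2;13;34;12m[48;2;12;33;11m🬎[38;2;24;85;73m[48;2;20;72;62m▐[38;2;25;88;76m[48;2;24;84;72m▌[38;2;19;70;59m[48;2;12;34;11m▌[38;2;13;34;12m[48;2;12;33;11m🬎[38;2;13;34;12m[48;2;12;33;11m🬎[38;2;13;34;12m[48;2;12;33;11m🬎[38;2;13;34;12m[48;2;12;33;11m🬎[0m
[38;2;11;32;11m[48;2;10;30;10m🬂[38;2;11;32;11m[48;2;10;30;10m🬂[38;2;11;32;11m[48;2;10;30;10m🬂[38;2;11;32;11m[48;2;10;30;10m🬂[38;2;11;32;11m[48;2;10;30;10m🬂[38;2;21;77;66m[48;2;10;30;10m🬨[38;2;25;88;76m[48;2;22;80;69m▌[38;2;16;57;49m[48;2;10;30;10m🬀[38;2;11;32;11m[48;2;10;30;10m🬂[38;2;11;32;11m[48;2;10;30;10m🬂[38;2;11;32;11m[48;2;10;30;10m🬂[38;2;11;32;11m[48;2;10;30;10m🬂[0m
[38;2;9;29;10m[48;2;8;27;9m🬂[38;2;9;29;10m[48;2;8;27;9m🬂[38;2;9;29;10m[48;2;8;27;9m🬂[38;2;9;29;10m[48;2;8;27;9m🬂[38;2;9;29;10m[48;2;8;27;9m🬂[38;2;21;76;66m[48;2;8;27;9m🬉[38;2;23;81;70m[48;2;8;27;9m🬎[38;2;9;29;10m[48;2;8;27;9m🬂[38;2;9;29;10m[48;2;8;27;9m🬂[38;2;9;29;10m[48;2;8;27;9m🬂[38;2;9;29;10m[48;2;8;27;9m🬂[38;2;9;29;10m[48;2;8;27;9m🬂[0m
[38;2;7;26;8m[48;2;6;24;8m🬂[38;2;7;26;8m[48;2;6;24;8m🬂[38;2;7;26;8m[48;2;6;24;8m🬂[38;2;7;26;8m[48;2;6;24;8m🬂[38;2;7;26;8m[48;2;6;24;8m🬂[38;2;7;26;8m[48;2;6;24;8m🬂[38;2;7;26;8m[48;2;6;24;8m🬂[38;2;7;26;8m[48;2;6;24;8m🬂[38;2;7;26;8m[48;2;6;24;8m🬂[38;2;7;26;8m[48;2;6;24;8m🬂[38;2;7;26;8m[48;2;6;24;8m🬂[38;2;7;26;8m[48;2;6;24;8m🬂[0m
</frame>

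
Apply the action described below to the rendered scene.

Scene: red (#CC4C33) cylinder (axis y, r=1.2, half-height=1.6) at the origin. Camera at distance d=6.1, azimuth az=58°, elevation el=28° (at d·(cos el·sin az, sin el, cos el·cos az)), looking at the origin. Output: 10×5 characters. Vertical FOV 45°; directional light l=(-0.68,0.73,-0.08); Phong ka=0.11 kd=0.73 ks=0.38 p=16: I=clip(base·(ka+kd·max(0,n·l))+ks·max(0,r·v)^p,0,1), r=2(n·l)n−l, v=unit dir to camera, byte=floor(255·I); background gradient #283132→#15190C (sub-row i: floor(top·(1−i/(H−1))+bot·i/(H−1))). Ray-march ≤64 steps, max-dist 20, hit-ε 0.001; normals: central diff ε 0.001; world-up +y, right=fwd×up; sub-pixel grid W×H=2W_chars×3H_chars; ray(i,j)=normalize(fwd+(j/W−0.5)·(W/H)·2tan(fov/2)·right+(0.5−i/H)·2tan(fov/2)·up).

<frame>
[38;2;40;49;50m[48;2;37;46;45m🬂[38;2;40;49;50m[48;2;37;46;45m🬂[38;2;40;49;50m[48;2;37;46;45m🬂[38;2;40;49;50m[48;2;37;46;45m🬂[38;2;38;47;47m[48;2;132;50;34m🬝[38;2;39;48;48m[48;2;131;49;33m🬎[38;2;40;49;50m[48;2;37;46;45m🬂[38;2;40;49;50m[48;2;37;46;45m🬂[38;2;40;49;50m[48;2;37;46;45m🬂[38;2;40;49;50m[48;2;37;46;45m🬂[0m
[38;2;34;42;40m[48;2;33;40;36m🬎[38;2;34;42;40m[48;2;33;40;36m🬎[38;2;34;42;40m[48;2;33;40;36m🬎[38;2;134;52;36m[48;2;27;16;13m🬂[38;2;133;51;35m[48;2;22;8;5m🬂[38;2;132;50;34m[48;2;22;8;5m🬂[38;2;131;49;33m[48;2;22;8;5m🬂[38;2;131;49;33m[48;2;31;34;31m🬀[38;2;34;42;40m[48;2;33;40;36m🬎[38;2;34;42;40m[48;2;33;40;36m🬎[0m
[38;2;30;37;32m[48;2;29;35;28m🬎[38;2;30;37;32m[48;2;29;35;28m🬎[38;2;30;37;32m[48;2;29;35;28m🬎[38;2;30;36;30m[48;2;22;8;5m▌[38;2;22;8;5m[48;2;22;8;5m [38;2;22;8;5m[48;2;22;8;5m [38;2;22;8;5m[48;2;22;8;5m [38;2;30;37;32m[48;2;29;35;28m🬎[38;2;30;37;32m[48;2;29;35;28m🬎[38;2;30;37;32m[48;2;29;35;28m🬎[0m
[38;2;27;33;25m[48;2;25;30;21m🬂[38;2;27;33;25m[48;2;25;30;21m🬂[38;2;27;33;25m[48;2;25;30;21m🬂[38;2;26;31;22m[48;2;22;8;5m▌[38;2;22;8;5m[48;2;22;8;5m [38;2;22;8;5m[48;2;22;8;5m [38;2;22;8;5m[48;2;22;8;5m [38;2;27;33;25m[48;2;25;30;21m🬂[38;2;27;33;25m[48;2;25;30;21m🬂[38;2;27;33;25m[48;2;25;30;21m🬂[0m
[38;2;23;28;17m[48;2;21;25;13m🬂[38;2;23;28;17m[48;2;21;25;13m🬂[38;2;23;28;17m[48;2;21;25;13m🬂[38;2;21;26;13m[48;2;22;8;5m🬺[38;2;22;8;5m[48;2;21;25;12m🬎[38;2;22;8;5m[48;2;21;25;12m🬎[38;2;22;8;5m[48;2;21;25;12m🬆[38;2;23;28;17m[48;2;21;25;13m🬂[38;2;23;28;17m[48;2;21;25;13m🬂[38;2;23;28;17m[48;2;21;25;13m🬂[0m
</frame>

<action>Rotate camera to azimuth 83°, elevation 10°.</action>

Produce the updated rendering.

<frame>
[38;2;40;49;50m[48;2;37;46;45m🬂[38;2;40;49;50m[48;2;37;46;45m🬂[38;2;40;49;50m[48;2;37;46;45m🬂[38;2;40;49;50m[48;2;37;46;45m🬂[38;2;40;49;50m[48;2;37;46;45m🬂[38;2;40;49;50m[48;2;37;46;45m🬂[38;2;40;49;50m[48;2;37;46;45m🬂[38;2;40;49;50m[48;2;37;46;45m🬂[38;2;40;49;50m[48;2;37;46;45m🬂[38;2;40;49;50m[48;2;37;46;45m🬂[0m
[38;2;34;42;40m[48;2;33;40;36m🬎[38;2;34;42;40m[48;2;33;40;36m🬎[38;2;34;42;40m[48;2;33;40;36m🬎[38;2;34;41;38m[48;2;22;8;5m▌[38;2;22;8;5m[48;2;22;8;5m [38;2;22;8;5m[48;2;22;8;5m [38;2;22;8;5m[48;2;22;8;5m [38;2;34;42;40m[48;2;33;40;36m🬎[38;2;34;42;40m[48;2;33;40;36m🬎[38;2;34;42;40m[48;2;33;40;36m🬎[0m
[38;2;30;37;32m[48;2;29;35;28m🬎[38;2;30;37;32m[48;2;29;35;28m🬎[38;2;30;37;32m[48;2;29;35;28m🬎[38;2;30;36;30m[48;2;22;8;5m▌[38;2;22;8;5m[48;2;22;8;5m [38;2;22;8;5m[48;2;22;8;5m [38;2;22;8;5m[48;2;22;8;5m [38;2;30;37;32m[48;2;29;35;28m🬎[38;2;30;37;32m[48;2;29;35;28m🬎[38;2;30;37;32m[48;2;29;35;28m🬎[0m
[38;2;27;33;25m[48;2;25;30;21m🬂[38;2;27;33;25m[48;2;25;30;21m🬂[38;2;27;33;25m[48;2;25;30;21m🬂[38;2;26;31;22m[48;2;22;8;5m▌[38;2;22;8;5m[48;2;22;8;5m [38;2;22;8;5m[48;2;22;8;5m [38;2;22;8;5m[48;2;22;8;5m [38;2;27;33;25m[48;2;25;30;21m🬂[38;2;27;33;25m[48;2;25;30;21m🬂[38;2;27;33;25m[48;2;25;30;21m🬂[0m
[38;2;23;28;17m[48;2;21;25;13m🬂[38;2;23;28;17m[48;2;21;25;13m🬂[38;2;23;28;17m[48;2;21;25;13m🬂[38;2;21;26;13m[48;2;22;8;5m🬺[38;2;22;8;5m[48;2;21;25;12m🬎[38;2;22;8;5m[48;2;21;25;12m🬎[38;2;22;8;5m[48;2;21;25;12m🬆[38;2;23;28;17m[48;2;21;25;13m🬂[38;2;23;28;17m[48;2;21;25;13m🬂[38;2;23;28;17m[48;2;21;25;13m🬂[0m
</frame>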